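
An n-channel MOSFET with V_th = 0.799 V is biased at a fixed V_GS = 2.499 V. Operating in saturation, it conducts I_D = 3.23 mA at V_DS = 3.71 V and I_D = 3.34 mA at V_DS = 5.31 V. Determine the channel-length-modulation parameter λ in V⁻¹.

With V_GS fixed, I_D ∝ (1 + λ V_DS) in saturation, so I_D2/I_D1 = (1 + λ V_DS2)/(1 + λ V_DS1).
3.34/3.23 = 1.034 = (1 + 5.31 λ)/(1 + 3.71 λ).
Solving: λ (I_D1 V_DS2 − I_D2 V_DS1) = I_D2 − I_D1, so λ = (3.34 − 3.23) / (3.23 × 5.31 − 3.34 × 3.71) = 0.11 / 4.76 = 0.0231 V⁻¹.

λ = 0.0231 V⁻¹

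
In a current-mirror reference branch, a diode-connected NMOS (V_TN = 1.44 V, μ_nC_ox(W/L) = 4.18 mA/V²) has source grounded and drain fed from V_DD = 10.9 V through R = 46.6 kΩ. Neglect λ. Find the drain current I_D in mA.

I_D = 0.196 mA

With gate tied to drain, V_GS = V_DS ≥ V_GS − V_TN, so the device is in saturation.
KCL at the drain: ½ k_n (V_GS − V_TN)² = (V_DD − V_GS)/R.
Let x = V_GS − 1.44. Then 97.4 x² + x − 9.46 = 0, giving x = 0.307 V (positive root), so V_GS = 1.75 V.
I_D = (V_DD − V_GS)/R = (10.9 − 1.75) / 46.6 = 0.196 mA.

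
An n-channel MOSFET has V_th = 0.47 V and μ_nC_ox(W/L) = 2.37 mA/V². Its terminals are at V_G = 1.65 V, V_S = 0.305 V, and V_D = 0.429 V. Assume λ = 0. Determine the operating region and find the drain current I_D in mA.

V_GS = V_G − V_S = 1.65 − 0.305 = 1.34 V; V_DS = V_D − V_S = 0.429 − 0.305 = 0.124 V.
V_ov = V_GS − V_th = 1.34 − 0.47 = 0.875 V.
Since V_DS = 0.124 V < V_ov = 0.875 V, the device is in the triode region.
I_D = k_n [V_ov · V_DS − ½ V_DS²] = 2.37 × [0.875 × 0.124 − 0.5 × 0.124²] = 0.239 mA.

Triode; I_D = 0.239 mA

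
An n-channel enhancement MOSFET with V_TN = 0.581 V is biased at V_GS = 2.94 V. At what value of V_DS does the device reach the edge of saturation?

V_DS,sat = 2.36 V

The boundary between triode and saturation is V_DS = V_GS − V_TN = V_ov.
V_ov = 2.94 − 0.581 = 2.36 V.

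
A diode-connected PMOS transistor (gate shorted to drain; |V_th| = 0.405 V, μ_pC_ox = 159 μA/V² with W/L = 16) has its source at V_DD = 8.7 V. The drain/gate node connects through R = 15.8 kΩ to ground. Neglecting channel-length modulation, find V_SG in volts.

With gate tied to drain, V_SG = V_SD ≥ V_SG − |V_th|, so the device is in saturation.
k_p = μ_pC_ox · (W/L) = 2.544 mA/V².
KCL at the drain: ½ k_p (V_SG − |V_th|)² = (V_DD − V_SG)/R.
Let x = V_SG − 0.405. Then 20.1 x² + x − 8.295 = 0, giving x = 0.618 V (positive root), so V_SG = 1.02 V.
I_D = (V_DD − V_SG)/R = (8.7 − 1.02) / 15.8 = 0.486 mA.

V_SG = 1.02 V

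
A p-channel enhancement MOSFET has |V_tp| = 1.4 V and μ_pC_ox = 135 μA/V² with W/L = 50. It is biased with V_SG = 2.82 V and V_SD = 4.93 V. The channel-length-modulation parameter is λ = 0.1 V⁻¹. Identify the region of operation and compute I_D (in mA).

k_p = μ_pC_ox · (W/L) = 6.75 mA/V².
V_ov = V_SG − |V_tp| = 2.82 − 1.4 = 1.42 V.
Since V_SD = 4.93 V ≥ V_ov = 1.42 V, the device is in saturation.
I_D = ½ k_p V_ov² (1 + λ V_SD) = 0.5 × 6.75 × 1.42² × (1 + 0.1 × 4.93) = 10.2 mA.

Saturation; I_D = 10.2 mA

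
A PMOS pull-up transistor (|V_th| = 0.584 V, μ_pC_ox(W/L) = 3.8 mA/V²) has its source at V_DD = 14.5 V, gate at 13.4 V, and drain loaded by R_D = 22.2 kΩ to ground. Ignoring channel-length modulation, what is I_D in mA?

V_SG = V_DD − V_G = 14.5 − 13.4 = 1.1 V, so V_ov = 1.1 − 0.584 = 0.516 V.
Assume saturation: I_D = ½ k_p V_ov² = 0.5 × 3.8 × 0.516² = 0.506 mA, giving V_SD = V_DD − I_D R_D = 14.5 − 0.506 × 22.2 = 3.27 V.
V_SD = 3.27 V ≥ V_ov = 0.516 V, confirming saturation.

I_D = 0.506 mA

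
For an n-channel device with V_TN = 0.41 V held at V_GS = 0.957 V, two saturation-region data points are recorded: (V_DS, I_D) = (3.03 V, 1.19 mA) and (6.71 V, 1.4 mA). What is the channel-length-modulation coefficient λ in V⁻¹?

With V_GS fixed, I_D ∝ (1 + λ V_DS) in saturation, so I_D2/I_D1 = (1 + λ V_DS2)/(1 + λ V_DS1).
1.4/1.19 = 1.176 = (1 + 6.71 λ)/(1 + 3.03 λ).
Solving: λ (I_D1 V_DS2 − I_D2 V_DS1) = I_D2 − I_D1, so λ = (1.4 − 1.19) / (1.19 × 6.71 − 1.4 × 3.03) = 0.21 / 3.74 = 0.0561 V⁻¹.

λ = 0.0561 V⁻¹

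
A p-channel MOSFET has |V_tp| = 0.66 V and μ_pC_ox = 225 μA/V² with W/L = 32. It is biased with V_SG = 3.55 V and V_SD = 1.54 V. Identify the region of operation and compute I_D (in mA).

Triode; I_D = 23.5 mA

k_p = μ_pC_ox · (W/L) = 7.2 mA/V².
V_ov = V_SG − |V_tp| = 3.55 − 0.66 = 2.89 V.
Since V_SD = 1.54 V < V_ov = 2.89 V, the device is in the triode region.
I_D = k_p [V_ov · V_SD − ½ V_SD²] = 7.2 × [2.89 × 1.54 − 0.5 × 1.54²] = 23.5 mA.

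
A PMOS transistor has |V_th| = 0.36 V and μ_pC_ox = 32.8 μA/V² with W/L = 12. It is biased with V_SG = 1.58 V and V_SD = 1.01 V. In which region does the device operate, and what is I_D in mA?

k_p = μ_pC_ox · (W/L) = 0.3936 mA/V².
V_ov = V_SG − |V_th| = 1.58 − 0.36 = 1.22 V.
Since V_SD = 1.01 V < V_ov = 1.22 V, the device is in the triode region.
I_D = k_p [V_ov · V_SD − ½ V_SD²] = 0.3936 × [1.22 × 1.01 − 0.5 × 1.01²] = 0.284 mA.

Triode; I_D = 0.284 mA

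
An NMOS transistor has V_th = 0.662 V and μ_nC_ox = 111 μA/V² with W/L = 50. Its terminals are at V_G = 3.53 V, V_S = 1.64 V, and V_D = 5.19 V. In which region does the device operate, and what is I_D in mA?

Saturation; I_D = 4.18 mA

V_GS = V_G − V_S = 3.53 − 1.64 = 1.89 V; V_DS = V_D − V_S = 5.19 − 1.64 = 3.55 V.
k_n = μ_nC_ox · (W/L) = 5.55 mA/V².
V_ov = V_GS − V_th = 1.89 − 0.662 = 1.23 V.
Since V_DS = 3.55 V ≥ V_ov = 1.23 V, the device is in saturation.
I_D = ½ k_n V_ov² = 0.5 × 5.55 × 1.23² = 4.18 mA.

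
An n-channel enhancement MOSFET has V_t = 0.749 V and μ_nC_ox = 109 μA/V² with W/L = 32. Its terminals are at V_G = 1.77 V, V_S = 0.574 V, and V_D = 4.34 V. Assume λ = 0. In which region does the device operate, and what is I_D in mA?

Saturation; I_D = 0.348 mA

V_GS = V_G − V_S = 1.77 − 0.574 = 1.2 V; V_DS = V_D − V_S = 4.34 − 0.574 = 3.77 V.
k_n = μ_nC_ox · (W/L) = 3.488 mA/V².
V_ov = V_GS − V_t = 1.2 − 0.749 = 0.447 V.
Since V_DS = 3.77 V ≥ V_ov = 0.447 V, the device is in saturation.
I_D = ½ k_n V_ov² = 0.5 × 3.488 × 0.447² = 0.348 mA.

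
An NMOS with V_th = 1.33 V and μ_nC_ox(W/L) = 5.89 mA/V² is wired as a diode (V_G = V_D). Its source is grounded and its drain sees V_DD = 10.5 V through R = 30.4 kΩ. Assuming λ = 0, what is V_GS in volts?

V_GS = 1.64 V

With gate tied to drain, V_GS = V_DS ≥ V_GS − V_th, so the device is in saturation.
KCL at the drain: ½ k_n (V_GS − V_th)² = (V_DD − V_GS)/R.
Let x = V_GS − 1.33. Then 89.5 x² + x − 9.17 = 0, giving x = 0.315 V (positive root), so V_GS = 1.64 V.
I_D = (V_DD − V_GS)/R = (10.5 − 1.64) / 30.4 = 0.291 mA.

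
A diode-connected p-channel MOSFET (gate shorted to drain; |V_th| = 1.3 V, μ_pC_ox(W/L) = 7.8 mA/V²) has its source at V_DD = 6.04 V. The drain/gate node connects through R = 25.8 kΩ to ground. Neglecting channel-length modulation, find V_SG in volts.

V_SG = 1.51 V

With gate tied to drain, V_SG = V_SD ≥ V_SG − |V_th|, so the device is in saturation.
KCL at the drain: ½ k_p (V_SG − |V_th|)² = (V_DD − V_SG)/R.
Let x = V_SG − 1.3. Then 101 x² + x − 4.74 = 0, giving x = 0.212 V (positive root), so V_SG = 1.51 V.
I_D = (V_DD − V_SG)/R = (6.04 − 1.51) / 25.8 = 0.175 mA.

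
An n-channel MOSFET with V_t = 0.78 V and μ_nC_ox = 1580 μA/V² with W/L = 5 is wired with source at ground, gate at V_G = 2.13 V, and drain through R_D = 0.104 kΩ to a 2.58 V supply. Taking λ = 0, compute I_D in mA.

I_D = 7.20 mA

V_GS = V_G = 2.13 V, so V_ov = 2.13 − 0.78 = 1.35 V.
k_n = μ_nC_ox · (W/L) = 7.9 mA/V².
Assume saturation: I_D = ½ k_n V_ov² = 0.5 × 7.9 × 1.35² = 7.2 mA, giving V_DS = V_DD − I_D R_D = 2.58 − 7.2 × 0.104 = 1.83 V.
V_DS = 1.83 V ≥ V_ov = 1.35 V, confirming saturation.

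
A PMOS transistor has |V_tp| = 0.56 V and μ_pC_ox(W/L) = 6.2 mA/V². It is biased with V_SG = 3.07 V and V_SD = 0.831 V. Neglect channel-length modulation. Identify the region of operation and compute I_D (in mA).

Triode; I_D = 10.8 mA

V_ov = V_SG − |V_tp| = 3.07 − 0.56 = 2.51 V.
Since V_SD = 0.831 V < V_ov = 2.51 V, the device is in the triode region.
I_D = k_p [V_ov · V_SD − ½ V_SD²] = 6.2 × [2.51 × 0.831 − 0.5 × 0.831²] = 10.8 mA.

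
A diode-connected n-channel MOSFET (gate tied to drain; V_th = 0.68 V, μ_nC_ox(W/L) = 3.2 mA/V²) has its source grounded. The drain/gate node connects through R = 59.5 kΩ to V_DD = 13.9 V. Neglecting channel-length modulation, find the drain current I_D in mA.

I_D = 0.216 mA

With gate tied to drain, V_GS = V_DS ≥ V_GS − V_th, so the device is in saturation.
KCL at the drain: ½ k_n (V_GS − V_th)² = (V_DD − V_GS)/R.
Let x = V_GS − 0.68. Then 95.2 x² + x − 13.22 = 0, giving x = 0.367 V (positive root), so V_GS = 1.05 V.
I_D = (V_DD − V_GS)/R = (13.9 − 1.05) / 59.5 = 0.216 mA.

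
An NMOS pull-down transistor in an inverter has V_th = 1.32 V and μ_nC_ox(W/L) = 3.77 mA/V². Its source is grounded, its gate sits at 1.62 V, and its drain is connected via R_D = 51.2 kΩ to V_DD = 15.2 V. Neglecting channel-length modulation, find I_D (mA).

V_GS = V_G = 1.62 V, so V_ov = 1.62 − 1.32 = 0.3 V.
Assume saturation: I_D = ½ k_n V_ov² = 0.5 × 3.77 × 0.3² = 0.17 mA, giving V_DS = V_DD − I_D R_D = 15.2 − 0.17 × 51.2 = 6.51 V.
V_DS = 6.51 V ≥ V_ov = 0.3 V, confirming saturation.

I_D = 0.170 mA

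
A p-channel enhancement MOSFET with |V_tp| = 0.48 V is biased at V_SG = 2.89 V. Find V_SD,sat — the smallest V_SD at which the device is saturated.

V_SD,sat = 2.41 V

The boundary between triode and saturation is V_SD = V_SG − |V_tp| = V_ov.
V_ov = 2.89 − 0.48 = 2.41 V.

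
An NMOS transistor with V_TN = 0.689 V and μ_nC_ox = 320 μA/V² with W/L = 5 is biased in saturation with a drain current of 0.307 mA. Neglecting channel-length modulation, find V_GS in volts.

k_n = μ_nC_ox · (W/L) = 1.6 mA/V².
In saturation I_D = ½ k_n (V_GS − V_TN)², so V_GS − V_TN = √(2 I_D / k_n) = √(2 × 0.307 / 1.6) = 0.619 V.
V_GS = 0.689 + 0.619 = 1.31 V.

V_GS = 1.31 V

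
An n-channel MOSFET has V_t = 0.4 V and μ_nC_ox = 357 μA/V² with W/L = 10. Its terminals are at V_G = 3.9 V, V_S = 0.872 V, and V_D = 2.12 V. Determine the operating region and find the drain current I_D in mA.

Triode; I_D = 8.93 mA

V_GS = V_G − V_S = 3.9 − 0.872 = 3.03 V; V_DS = V_D − V_S = 2.12 − 0.872 = 1.25 V.
k_n = μ_nC_ox · (W/L) = 3.57 mA/V².
V_ov = V_GS − V_t = 3.03 − 0.4 = 2.63 V.
Since V_DS = 1.25 V < V_ov = 2.63 V, the device is in the triode region.
I_D = k_n [V_ov · V_DS − ½ V_DS²] = 3.57 × [2.63 × 1.25 − 0.5 × 1.25²] = 8.93 mA.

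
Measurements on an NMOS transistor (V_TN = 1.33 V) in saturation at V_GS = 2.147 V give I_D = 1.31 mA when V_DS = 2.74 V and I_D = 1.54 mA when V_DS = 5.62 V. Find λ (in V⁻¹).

With V_GS fixed, I_D ∝ (1 + λ V_DS) in saturation, so I_D2/I_D1 = (1 + λ V_DS2)/(1 + λ V_DS1).
1.54/1.31 = 1.176 = (1 + 5.62 λ)/(1 + 2.74 λ).
Solving: λ (I_D1 V_DS2 − I_D2 V_DS1) = I_D2 − I_D1, so λ = (1.54 − 1.31) / (1.31 × 5.62 − 1.54 × 2.74) = 0.23 / 3.14 = 0.0732 V⁻¹.

λ = 0.0732 V⁻¹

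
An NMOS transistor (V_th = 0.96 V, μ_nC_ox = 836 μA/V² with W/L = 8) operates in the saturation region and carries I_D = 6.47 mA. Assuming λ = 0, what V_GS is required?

V_GS = 2.35 V

k_n = μ_nC_ox · (W/L) = 6.688 mA/V².
In saturation I_D = ½ k_n (V_GS − V_th)², so V_GS − V_th = √(2 I_D / k_n) = √(2 × 6.47 / 6.688) = 1.39 V.
V_GS = 0.96 + 1.39 = 2.35 V.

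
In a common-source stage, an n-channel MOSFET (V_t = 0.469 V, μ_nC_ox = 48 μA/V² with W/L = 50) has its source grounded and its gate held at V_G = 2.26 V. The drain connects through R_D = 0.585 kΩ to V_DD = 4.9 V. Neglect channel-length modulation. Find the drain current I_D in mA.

I_D = 3.85 mA

V_GS = V_G = 2.26 V, so V_ov = 2.26 − 0.469 = 1.79 V.
k_n = μ_nC_ox · (W/L) = 2.4 mA/V².
Assume saturation: I_D = ½ k_n V_ov² = 0.5 × 2.4 × 1.79² = 3.85 mA, giving V_DS = V_DD − I_D R_D = 4.9 − 3.85 × 0.585 = 2.65 V.
V_DS = 2.65 V ≥ V_ov = 1.79 V, confirming saturation.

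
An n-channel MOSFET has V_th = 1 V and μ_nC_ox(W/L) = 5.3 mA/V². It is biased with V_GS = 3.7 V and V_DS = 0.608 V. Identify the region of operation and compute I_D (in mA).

Triode; I_D = 7.72 mA

V_ov = V_GS − V_th = 3.7 − 1 = 2.7 V.
Since V_DS = 0.608 V < V_ov = 2.7 V, the device is in the triode region.
I_D = k_n [V_ov · V_DS − ½ V_DS²] = 5.3 × [2.7 × 0.608 − 0.5 × 0.608²] = 7.72 mA.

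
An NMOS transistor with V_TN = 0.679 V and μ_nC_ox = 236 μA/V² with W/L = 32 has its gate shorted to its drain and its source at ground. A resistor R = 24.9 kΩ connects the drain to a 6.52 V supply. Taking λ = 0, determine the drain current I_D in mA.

With gate tied to drain, V_GS = V_DS ≥ V_GS − V_TN, so the device is in saturation.
k_n = μ_nC_ox · (W/L) = 7.552 mA/V².
KCL at the drain: ½ k_n (V_GS − V_TN)² = (V_DD − V_GS)/R.
Let x = V_GS − 0.679. Then 94 x² + x − 5.841 = 0, giving x = 0.244 V (positive root), so V_GS = 0.923 V.
I_D = (V_DD − V_GS)/R = (6.52 − 0.923) / 24.9 = 0.225 mA.

I_D = 0.225 mA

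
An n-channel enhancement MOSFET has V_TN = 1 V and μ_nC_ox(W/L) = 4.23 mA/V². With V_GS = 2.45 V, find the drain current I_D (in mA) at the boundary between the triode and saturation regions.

At the boundary V_DS = V_ov = V_GS − V_TN = 2.45 − 1 = 1.45 V.
I_D = ½ k_n V_ov² = 0.5 × 4.23 × 1.45² = 4.45 mA.

I_D = 4.45 mA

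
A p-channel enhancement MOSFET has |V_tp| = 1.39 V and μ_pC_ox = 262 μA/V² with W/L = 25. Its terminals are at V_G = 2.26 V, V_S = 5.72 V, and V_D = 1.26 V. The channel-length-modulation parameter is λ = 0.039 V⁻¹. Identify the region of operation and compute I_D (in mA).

Saturation; I_D = 16.5 mA

V_SG = V_S − V_G = 5.72 − 2.26 = 3.46 V; V_SD = V_S − V_D = 5.72 − 1.26 = 4.46 V.
k_p = μ_pC_ox · (W/L) = 6.55 mA/V².
V_ov = V_SG − |V_tp| = 3.46 − 1.39 = 2.07 V.
Since V_SD = 4.46 V ≥ V_ov = 2.07 V, the device is in saturation.
I_D = ½ k_p V_ov² (1 + λ V_SD) = 0.5 × 6.55 × 2.07² × (1 + 0.039 × 4.46) = 16.5 mA.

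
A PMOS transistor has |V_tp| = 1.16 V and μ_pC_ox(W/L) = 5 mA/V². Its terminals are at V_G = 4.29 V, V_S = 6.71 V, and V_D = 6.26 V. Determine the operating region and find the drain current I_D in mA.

Triode; I_D = 2.33 mA

V_SG = V_S − V_G = 6.71 − 4.29 = 2.42 V; V_SD = V_S − V_D = 6.71 − 6.26 = 0.45 V.
V_ov = V_SG − |V_tp| = 2.42 − 1.16 = 1.26 V.
Since V_SD = 0.45 V < V_ov = 1.26 V, the device is in the triode region.
I_D = k_p [V_ov · V_SD − ½ V_SD²] = 5 × [1.26 × 0.45 − 0.5 × 0.45²] = 2.33 mA.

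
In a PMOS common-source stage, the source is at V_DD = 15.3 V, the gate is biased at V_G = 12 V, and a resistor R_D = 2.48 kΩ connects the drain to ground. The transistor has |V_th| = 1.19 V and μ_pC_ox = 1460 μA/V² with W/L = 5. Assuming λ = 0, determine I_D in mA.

V_SG = V_DD − V_G = 15.3 − 12 = 3.3 V, so V_ov = 3.3 − 1.19 = 2.11 V.
k_p = μ_pC_ox · (W/L) = 7.3 mA/V².
Assume saturation: I_D = ½ k_p V_ov² = 0.5 × 7.3 × 2.11² = 16.3 mA, giving V_SD = V_DD − I_D R_D = 15.3 − 16.3 × 2.48 = -25 V.
But -25 V < V_ov = 2.11 V, so the device is actually in triode.
In triode I_D = k_p[V_ov V_SD − ½ V_SD²] and I_D = (V_DD − V_SD)/R_D. Equating: 9.05 V_SD² − 39.2 V_SD + 15.3 = 0, giving V_SD = 0.434 V (the root below V_ov).
I_D = (15.3 − 0.434) / 2.48 = 5.99 mA.

I_D = 5.99 mA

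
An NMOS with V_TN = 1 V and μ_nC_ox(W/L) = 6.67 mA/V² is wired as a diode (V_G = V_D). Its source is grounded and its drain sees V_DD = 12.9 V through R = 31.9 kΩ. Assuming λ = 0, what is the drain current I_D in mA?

With gate tied to drain, V_GS = V_DS ≥ V_GS − V_TN, so the device is in saturation.
KCL at the drain: ½ k_n (V_GS − V_TN)² = (V_DD − V_GS)/R.
Let x = V_GS − 1. Then 106 x² + x − 11.9 = 0, giving x = 0.33 V (positive root), so V_GS = 1.33 V.
I_D = (V_DD − V_GS)/R = (12.9 − 1.33) / 31.9 = 0.363 mA.

I_D = 0.363 mA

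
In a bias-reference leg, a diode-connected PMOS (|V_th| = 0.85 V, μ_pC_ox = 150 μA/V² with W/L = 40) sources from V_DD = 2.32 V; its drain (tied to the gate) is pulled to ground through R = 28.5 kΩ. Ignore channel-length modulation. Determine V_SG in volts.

V_SG = 0.975 V

With gate tied to drain, V_SG = V_SD ≥ V_SG − |V_th|, so the device is in saturation.
k_p = μ_pC_ox · (W/L) = 6 mA/V².
KCL at the drain: ½ k_p (V_SG − |V_th|)² = (V_DD − V_SG)/R.
Let x = V_SG − 0.85. Then 85.5 x² + x − 1.47 = 0, giving x = 0.125 V (positive root), so V_SG = 0.975 V.
I_D = (V_DD − V_SG)/R = (2.32 − 0.975) / 28.5 = 0.0472 mA.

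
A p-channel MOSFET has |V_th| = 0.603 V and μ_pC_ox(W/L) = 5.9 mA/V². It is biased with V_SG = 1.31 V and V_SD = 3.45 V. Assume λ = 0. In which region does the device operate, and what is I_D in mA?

Saturation; I_D = 1.47 mA

V_ov = V_SG − |V_th| = 1.31 − 0.603 = 0.707 V.
Since V_SD = 3.45 V ≥ V_ov = 0.707 V, the device is in saturation.
I_D = ½ k_p V_ov² = 0.5 × 5.9 × 0.707² = 1.47 mA.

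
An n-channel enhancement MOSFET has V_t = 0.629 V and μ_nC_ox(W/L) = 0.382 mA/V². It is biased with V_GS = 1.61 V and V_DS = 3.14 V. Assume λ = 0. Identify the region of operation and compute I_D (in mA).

Saturation; I_D = 0.184 mA

V_ov = V_GS − V_t = 1.61 − 0.629 = 0.981 V.
Since V_DS = 3.14 V ≥ V_ov = 0.981 V, the device is in saturation.
I_D = ½ k_n V_ov² = 0.5 × 0.382 × 0.981² = 0.184 mA.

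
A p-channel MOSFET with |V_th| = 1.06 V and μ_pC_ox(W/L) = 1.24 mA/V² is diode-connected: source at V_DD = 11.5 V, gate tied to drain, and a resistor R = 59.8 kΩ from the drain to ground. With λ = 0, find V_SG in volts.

With gate tied to drain, V_SG = V_SD ≥ V_SG − |V_th|, so the device is in saturation.
KCL at the drain: ½ k_p (V_SG − |V_th|)² = (V_DD − V_SG)/R.
Let x = V_SG − 1.06. Then 37.1 x² + x − 10.44 = 0, giving x = 0.517 V (positive root), so V_SG = 1.58 V.
I_D = (V_DD − V_SG)/R = (11.5 − 1.58) / 59.8 = 0.166 mA.

V_SG = 1.58 V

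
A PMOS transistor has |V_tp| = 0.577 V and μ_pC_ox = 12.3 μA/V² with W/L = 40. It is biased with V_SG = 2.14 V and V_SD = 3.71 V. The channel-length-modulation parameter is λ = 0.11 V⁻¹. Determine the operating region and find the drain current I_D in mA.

Saturation; I_D = 0.846 mA

k_p = μ_pC_ox · (W/L) = 0.492 mA/V².
V_ov = V_SG − |V_tp| = 2.14 − 0.577 = 1.56 V.
Since V_SD = 3.71 V ≥ V_ov = 1.56 V, the device is in saturation.
I_D = ½ k_p V_ov² (1 + λ V_SD) = 0.5 × 0.492 × 1.56² × (1 + 0.11 × 3.71) = 0.846 mA.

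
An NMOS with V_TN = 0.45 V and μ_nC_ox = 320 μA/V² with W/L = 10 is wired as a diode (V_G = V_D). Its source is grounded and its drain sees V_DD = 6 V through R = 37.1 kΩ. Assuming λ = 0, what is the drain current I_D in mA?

I_D = 0.142 mA

With gate tied to drain, V_GS = V_DS ≥ V_GS − V_TN, so the device is in saturation.
k_n = μ_nC_ox · (W/L) = 3.2 mA/V².
KCL at the drain: ½ k_n (V_GS − V_TN)² = (V_DD − V_GS)/R.
Let x = V_GS − 0.45. Then 59.4 x² + x − 5.55 = 0, giving x = 0.297 V (positive root), so V_GS = 0.747 V.
I_D = (V_DD − V_GS)/R = (6 − 0.747) / 37.1 = 0.142 mA.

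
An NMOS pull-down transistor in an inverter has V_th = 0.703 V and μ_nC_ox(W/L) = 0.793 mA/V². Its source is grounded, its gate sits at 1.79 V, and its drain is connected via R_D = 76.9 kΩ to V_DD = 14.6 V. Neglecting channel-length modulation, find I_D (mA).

V_GS = V_G = 1.79 V, so V_ov = 1.79 − 0.703 = 1.09 V.
Assume saturation: I_D = ½ k_n V_ov² = 0.5 × 0.793 × 1.09² = 0.468 mA, giving V_DS = V_DD − I_D R_D = 14.6 − 0.468 × 76.9 = -21.4 V.
But -21.4 V < V_ov = 1.09 V, so the device is actually in triode.
In triode I_D = k_n[V_ov V_DS − ½ V_DS²] and I_D = (V_DD − V_DS)/R_D. Equating: 30.5 V_DS² − 67.29 V_DS + 14.6 = 0, giving V_DS = 0.244 V (the root below V_ov).
I_D = (14.6 − 0.244) / 76.9 = 0.187 mA.

I_D = 0.187 mA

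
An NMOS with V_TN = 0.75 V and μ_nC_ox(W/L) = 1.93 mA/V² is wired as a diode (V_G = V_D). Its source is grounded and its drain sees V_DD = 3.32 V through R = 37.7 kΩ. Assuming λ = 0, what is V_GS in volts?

With gate tied to drain, V_GS = V_DS ≥ V_GS − V_TN, so the device is in saturation.
KCL at the drain: ½ k_n (V_GS − V_TN)² = (V_DD − V_GS)/R.
Let x = V_GS − 0.75. Then 36.4 x² + x − 2.57 = 0, giving x = 0.252 V (positive root), so V_GS = 1 V.
I_D = (V_DD − V_GS)/R = (3.32 − 1) / 37.7 = 0.0615 mA.

V_GS = 1.00 V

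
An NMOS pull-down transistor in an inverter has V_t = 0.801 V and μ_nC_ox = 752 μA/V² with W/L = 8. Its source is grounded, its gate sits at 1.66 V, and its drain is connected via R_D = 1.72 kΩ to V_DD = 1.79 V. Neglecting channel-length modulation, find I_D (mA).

I_D = 0.923 mA

V_GS = V_G = 1.66 V, so V_ov = 1.66 − 0.801 = 0.859 V.
k_n = μ_nC_ox · (W/L) = 6.016 mA/V².
Assume saturation: I_D = ½ k_n V_ov² = 0.5 × 6.016 × 0.859² = 2.22 mA, giving V_DS = V_DD − I_D R_D = 1.79 − 2.22 × 1.72 = -2.03 V.
But -2.03 V < V_ov = 0.859 V, so the device is actually in triode.
In triode I_D = k_n[V_ov V_DS − ½ V_DS²] and I_D = (V_DD − V_DS)/R_D. Equating: 5.17 V_DS² − 9.889 V_DS + 1.79 = 0, giving V_DS = 0.202 V (the root below V_ov).
I_D = (1.79 − 0.202) / 1.72 = 0.923 mA.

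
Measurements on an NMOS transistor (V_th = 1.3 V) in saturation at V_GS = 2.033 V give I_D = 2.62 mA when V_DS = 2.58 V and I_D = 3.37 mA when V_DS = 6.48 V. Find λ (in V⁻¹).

With V_GS fixed, I_D ∝ (1 + λ V_DS) in saturation, so I_D2/I_D1 = (1 + λ V_DS2)/(1 + λ V_DS1).
3.37/2.62 = 1.286 = (1 + 6.48 λ)/(1 + 2.58 λ).
Solving: λ (I_D1 V_DS2 − I_D2 V_DS1) = I_D2 − I_D1, so λ = (3.37 − 2.62) / (2.62 × 6.48 − 3.37 × 2.58) = 0.75 / 8.28 = 0.0905 V⁻¹.

λ = 0.0905 V⁻¹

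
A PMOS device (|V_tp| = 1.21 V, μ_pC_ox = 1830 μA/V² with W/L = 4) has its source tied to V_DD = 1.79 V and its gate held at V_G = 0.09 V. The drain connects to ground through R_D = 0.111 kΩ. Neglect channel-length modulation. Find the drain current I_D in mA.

I_D = 0.879 mA

V_SG = V_DD − V_G = 1.79 − 0.09 = 1.7 V, so V_ov = 1.7 − 1.21 = 0.49 V.
k_p = μ_pC_ox · (W/L) = 7.32 mA/V².
Assume saturation: I_D = ½ k_p V_ov² = 0.5 × 7.32 × 0.49² = 0.879 mA, giving V_SD = V_DD − I_D R_D = 1.79 − 0.879 × 0.111 = 1.69 V.
V_SD = 1.69 V ≥ V_ov = 0.49 V, confirming saturation.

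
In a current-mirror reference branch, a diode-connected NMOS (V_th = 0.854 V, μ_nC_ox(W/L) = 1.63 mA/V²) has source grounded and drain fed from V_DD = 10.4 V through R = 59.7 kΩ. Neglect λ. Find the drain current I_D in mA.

With gate tied to drain, V_GS = V_DS ≥ V_GS − V_th, so the device is in saturation.
KCL at the drain: ½ k_n (V_GS − V_th)² = (V_DD − V_GS)/R.
Let x = V_GS − 0.854. Then 48.7 x² + x − 9.546 = 0, giving x = 0.433 V (positive root), so V_GS = 1.29 V.
I_D = (V_DD − V_GS)/R = (10.4 − 1.29) / 59.7 = 0.153 mA.

I_D = 0.153 mA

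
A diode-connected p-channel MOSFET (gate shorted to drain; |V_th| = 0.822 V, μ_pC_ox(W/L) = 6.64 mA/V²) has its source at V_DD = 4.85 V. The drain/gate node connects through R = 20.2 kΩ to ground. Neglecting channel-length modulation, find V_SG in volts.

With gate tied to drain, V_SG = V_SD ≥ V_SG − |V_th|, so the device is in saturation.
KCL at the drain: ½ k_p (V_SG − |V_th|)² = (V_DD − V_SG)/R.
Let x = V_SG − 0.822. Then 67.1 x² + x − 4.028 = 0, giving x = 0.238 V (positive root), so V_SG = 1.06 V.
I_D = (V_DD − V_SG)/R = (4.85 − 1.06) / 20.2 = 0.188 mA.

V_SG = 1.06 V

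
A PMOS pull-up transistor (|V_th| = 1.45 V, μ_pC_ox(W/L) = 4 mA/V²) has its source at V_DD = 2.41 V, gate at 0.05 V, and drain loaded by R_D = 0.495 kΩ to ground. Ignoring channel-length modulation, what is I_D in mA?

I_D = 1.66 mA

V_SG = V_DD − V_G = 2.41 − 0.05 = 2.36 V, so V_ov = 2.36 − 1.45 = 0.91 V.
Assume saturation: I_D = ½ k_p V_ov² = 0.5 × 4 × 0.91² = 1.66 mA, giving V_SD = V_DD − I_D R_D = 2.41 − 1.66 × 0.495 = 1.59 V.
V_SD = 1.59 V ≥ V_ov = 0.91 V, confirming saturation.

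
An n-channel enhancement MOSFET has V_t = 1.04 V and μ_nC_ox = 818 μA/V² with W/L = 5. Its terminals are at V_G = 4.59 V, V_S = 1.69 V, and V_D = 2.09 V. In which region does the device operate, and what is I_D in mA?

V_GS = V_G − V_S = 4.59 − 1.69 = 2.9 V; V_DS = V_D − V_S = 2.09 − 1.69 = 0.4 V.
k_n = μ_nC_ox · (W/L) = 4.09 mA/V².
V_ov = V_GS − V_t = 2.9 − 1.04 = 1.86 V.
Since V_DS = 0.4 V < V_ov = 1.86 V, the device is in the triode region.
I_D = k_n [V_ov · V_DS − ½ V_DS²] = 4.09 × [1.86 × 0.4 − 0.5 × 0.4²] = 2.72 mA.

Triode; I_D = 2.72 mA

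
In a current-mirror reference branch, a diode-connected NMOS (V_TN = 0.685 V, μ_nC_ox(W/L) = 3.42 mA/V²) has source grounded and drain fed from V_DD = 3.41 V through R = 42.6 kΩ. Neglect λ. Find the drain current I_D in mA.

With gate tied to drain, V_GS = V_DS ≥ V_GS − V_TN, so the device is in saturation.
KCL at the drain: ½ k_n (V_GS − V_TN)² = (V_DD − V_GS)/R.
Let x = V_GS − 0.685. Then 72.8 x² + x − 2.725 = 0, giving x = 0.187 V (positive root), so V_GS = 0.872 V.
I_D = (V_DD − V_GS)/R = (3.41 − 0.872) / 42.6 = 0.0596 mA.

I_D = 0.0596 mA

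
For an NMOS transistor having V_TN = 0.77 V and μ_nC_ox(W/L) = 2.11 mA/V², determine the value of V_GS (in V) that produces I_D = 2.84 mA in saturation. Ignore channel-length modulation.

In saturation I_D = ½ k_n (V_GS − V_TN)², so V_GS − V_TN = √(2 I_D / k_n) = √(2 × 2.84 / 2.11) = 1.64 V.
V_GS = 0.77 + 1.64 = 2.41 V.

V_GS = 2.41 V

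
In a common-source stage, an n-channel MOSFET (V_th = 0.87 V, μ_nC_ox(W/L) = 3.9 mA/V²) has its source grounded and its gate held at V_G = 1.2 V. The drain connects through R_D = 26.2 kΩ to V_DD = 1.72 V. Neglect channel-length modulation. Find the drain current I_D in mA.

I_D = 0.0636 mA

V_GS = V_G = 1.2 V, so V_ov = 1.2 − 0.87 = 0.33 V.
Assume saturation: I_D = ½ k_n V_ov² = 0.5 × 3.9 × 0.33² = 0.212 mA, giving V_DS = V_DD − I_D R_D = 1.72 − 0.212 × 26.2 = -3.84 V.
But -3.84 V < V_ov = 0.33 V, so the device is actually in triode.
In triode I_D = k_n[V_ov V_DS − ½ V_DS²] and I_D = (V_DD − V_DS)/R_D. Equating: 51.1 V_DS² − 34.72 V_DS + 1.72 = 0, giving V_DS = 0.0538 V (the root below V_ov).
I_D = (1.72 − 0.0538) / 26.2 = 0.0636 mA.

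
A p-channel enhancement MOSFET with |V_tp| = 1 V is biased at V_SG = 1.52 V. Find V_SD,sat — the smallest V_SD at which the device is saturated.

V_SD,sat = 0.520 V

The boundary between triode and saturation is V_SD = V_SG − |V_tp| = V_ov.
V_ov = 1.52 − 1 = 0.52 V.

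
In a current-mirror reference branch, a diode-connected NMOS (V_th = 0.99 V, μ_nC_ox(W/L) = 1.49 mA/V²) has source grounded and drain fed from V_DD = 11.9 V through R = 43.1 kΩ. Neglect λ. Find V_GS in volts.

V_GS = 1.56 V

With gate tied to drain, V_GS = V_DS ≥ V_GS − V_th, so the device is in saturation.
KCL at the drain: ½ k_n (V_GS − V_th)² = (V_DD − V_GS)/R.
Let x = V_GS − 0.99. Then 32.1 x² + x − 10.91 = 0, giving x = 0.568 V (positive root), so V_GS = 1.56 V.
I_D = (V_DD − V_GS)/R = (11.9 − 1.56) / 43.1 = 0.24 mA.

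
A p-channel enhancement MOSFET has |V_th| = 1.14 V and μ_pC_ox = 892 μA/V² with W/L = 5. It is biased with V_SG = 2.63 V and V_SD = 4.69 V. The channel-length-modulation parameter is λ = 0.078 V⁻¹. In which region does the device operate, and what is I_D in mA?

k_p = μ_pC_ox · (W/L) = 4.46 mA/V².
V_ov = V_SG − |V_th| = 2.63 − 1.14 = 1.49 V.
Since V_SD = 4.69 V ≥ V_ov = 1.49 V, the device is in saturation.
I_D = ½ k_p V_ov² (1 + λ V_SD) = 0.5 × 4.46 × 1.49² × (1 + 0.078 × 4.69) = 6.76 mA.

Saturation; I_D = 6.76 mA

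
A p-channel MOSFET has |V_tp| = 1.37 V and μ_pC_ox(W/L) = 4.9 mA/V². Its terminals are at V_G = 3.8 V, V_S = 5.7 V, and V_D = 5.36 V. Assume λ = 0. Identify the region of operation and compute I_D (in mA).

Triode; I_D = 0.600 mA

V_SG = V_S − V_G = 5.7 − 3.8 = 1.9 V; V_SD = V_S − V_D = 5.7 − 5.36 = 0.34 V.
V_ov = V_SG − |V_tp| = 1.9 − 1.37 = 0.53 V.
Since V_SD = 0.34 V < V_ov = 0.53 V, the device is in the triode region.
I_D = k_p [V_ov · V_SD − ½ V_SD²] = 4.9 × [0.53 × 0.34 − 0.5 × 0.34²] = 0.6 mA.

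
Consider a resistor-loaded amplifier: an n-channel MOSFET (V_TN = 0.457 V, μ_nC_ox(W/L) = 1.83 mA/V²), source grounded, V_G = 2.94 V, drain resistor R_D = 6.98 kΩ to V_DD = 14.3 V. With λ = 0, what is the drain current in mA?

I_D = 1.98 mA

V_GS = V_G = 2.94 V, so V_ov = 2.94 − 0.457 = 2.48 V.
Assume saturation: I_D = ½ k_n V_ov² = 0.5 × 1.83 × 2.48² = 5.64 mA, giving V_DS = V_DD − I_D R_D = 14.3 − 5.64 × 6.98 = -25.1 V.
But -25.1 V < V_ov = 2.48 V, so the device is actually in triode.
In triode I_D = k_n[V_ov V_DS − ½ V_DS²] and I_D = (V_DD − V_DS)/R_D. Equating: 6.39 V_DS² − 32.72 V_DS + 14.3 = 0, giving V_DS = 0.483 V (the root below V_ov).
I_D = (14.3 − 0.483) / 6.98 = 1.98 mA.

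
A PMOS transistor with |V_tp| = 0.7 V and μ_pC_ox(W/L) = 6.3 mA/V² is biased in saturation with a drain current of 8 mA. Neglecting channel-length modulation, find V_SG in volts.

V_SG = 2.29 V

In saturation I_D = ½ k_p (V_SG − |V_tp|)², so V_SG − |V_tp| = √(2 I_D / k_p) = √(2 × 8 / 6.3) = 1.59 V.
V_SG = 0.7 + 1.59 = 2.29 V.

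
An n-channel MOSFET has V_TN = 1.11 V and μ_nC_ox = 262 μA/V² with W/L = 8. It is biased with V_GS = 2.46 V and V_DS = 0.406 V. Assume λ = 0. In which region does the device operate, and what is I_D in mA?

Triode; I_D = 0.976 mA

k_n = μ_nC_ox · (W/L) = 2.096 mA/V².
V_ov = V_GS − V_TN = 2.46 − 1.11 = 1.35 V.
Since V_DS = 0.406 V < V_ov = 1.35 V, the device is in the triode region.
I_D = k_n [V_ov · V_DS − ½ V_DS²] = 2.096 × [1.35 × 0.406 − 0.5 × 0.406²] = 0.976 mA.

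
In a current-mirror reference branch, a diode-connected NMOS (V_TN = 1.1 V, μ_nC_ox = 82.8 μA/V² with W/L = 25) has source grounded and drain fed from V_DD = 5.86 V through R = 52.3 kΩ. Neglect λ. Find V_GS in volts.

V_GS = 1.39 V

With gate tied to drain, V_GS = V_DS ≥ V_GS − V_TN, so the device is in saturation.
k_n = μ_nC_ox · (W/L) = 2.07 mA/V².
KCL at the drain: ½ k_n (V_GS − V_TN)² = (V_DD − V_GS)/R.
Let x = V_GS − 1.1. Then 54.1 x² + x − 4.76 = 0, giving x = 0.287 V (positive root), so V_GS = 1.39 V.
I_D = (V_DD − V_GS)/R = (5.86 − 1.39) / 52.3 = 0.0855 mA.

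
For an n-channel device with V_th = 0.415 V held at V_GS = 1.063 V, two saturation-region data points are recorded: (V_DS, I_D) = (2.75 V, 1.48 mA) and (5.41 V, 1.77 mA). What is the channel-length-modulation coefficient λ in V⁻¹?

λ = 0.0924 V⁻¹

With V_GS fixed, I_D ∝ (1 + λ V_DS) in saturation, so I_D2/I_D1 = (1 + λ V_DS2)/(1 + λ V_DS1).
1.77/1.48 = 1.196 = (1 + 5.41 λ)/(1 + 2.75 λ).
Solving: λ (I_D1 V_DS2 − I_D2 V_DS1) = I_D2 − I_D1, so λ = (1.77 − 1.48) / (1.48 × 5.41 − 1.77 × 2.75) = 0.29 / 3.14 = 0.0924 V⁻¹.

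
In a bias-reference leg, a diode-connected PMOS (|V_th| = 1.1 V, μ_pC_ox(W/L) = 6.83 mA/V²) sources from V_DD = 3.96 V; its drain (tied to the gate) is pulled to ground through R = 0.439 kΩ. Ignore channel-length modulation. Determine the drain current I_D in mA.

With gate tied to drain, V_SG = V_SD ≥ V_SG − |V_th|, so the device is in saturation.
KCL at the drain: ½ k_p (V_SG − |V_th|)² = (V_DD − V_SG)/R.
Let x = V_SG − 1.1. Then 1.5 x² + x − 2.86 = 0, giving x = 1.09 V (positive root), so V_SG = 2.19 V.
I_D = (V_DD − V_SG)/R = (3.96 − 2.19) / 0.439 = 4.04 mA.

I_D = 4.04 mA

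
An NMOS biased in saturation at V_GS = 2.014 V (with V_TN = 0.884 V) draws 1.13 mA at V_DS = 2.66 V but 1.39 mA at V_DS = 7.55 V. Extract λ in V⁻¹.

With V_GS fixed, I_D ∝ (1 + λ V_DS) in saturation, so I_D2/I_D1 = (1 + λ V_DS2)/(1 + λ V_DS1).
1.39/1.13 = 1.23 = (1 + 7.55 λ)/(1 + 2.66 λ).
Solving: λ (I_D1 V_DS2 − I_D2 V_DS1) = I_D2 − I_D1, so λ = (1.39 − 1.13) / (1.13 × 7.55 − 1.39 × 2.66) = 0.26 / 4.83 = 0.0538 V⁻¹.

λ = 0.0538 V⁻¹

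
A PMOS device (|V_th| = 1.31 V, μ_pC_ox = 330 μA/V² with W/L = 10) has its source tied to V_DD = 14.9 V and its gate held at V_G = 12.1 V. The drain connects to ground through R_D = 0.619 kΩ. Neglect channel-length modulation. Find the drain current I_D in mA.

I_D = 3.66 mA

V_SG = V_DD − V_G = 14.9 − 12.1 = 2.8 V, so V_ov = 2.8 − 1.31 = 1.49 V.
k_p = μ_pC_ox · (W/L) = 3.3 mA/V².
Assume saturation: I_D = ½ k_p V_ov² = 0.5 × 3.3 × 1.49² = 3.66 mA, giving V_SD = V_DD − I_D R_D = 14.9 − 3.66 × 0.619 = 12.6 V.
V_SD = 12.6 V ≥ V_ov = 1.49 V, confirming saturation.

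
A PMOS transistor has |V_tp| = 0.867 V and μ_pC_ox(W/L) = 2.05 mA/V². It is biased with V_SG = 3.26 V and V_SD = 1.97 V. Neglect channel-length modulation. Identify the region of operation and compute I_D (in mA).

Triode; I_D = 5.69 mA

V_ov = V_SG − |V_tp| = 3.26 − 0.867 = 2.39 V.
Since V_SD = 1.97 V < V_ov = 2.39 V, the device is in the triode region.
I_D = k_p [V_ov · V_SD − ½ V_SD²] = 2.05 × [2.39 × 1.97 − 0.5 × 1.97²] = 5.69 mA.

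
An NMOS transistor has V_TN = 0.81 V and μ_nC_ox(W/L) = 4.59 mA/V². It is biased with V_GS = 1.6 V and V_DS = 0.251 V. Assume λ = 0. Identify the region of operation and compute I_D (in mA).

Triode; I_D = 0.766 mA

V_ov = V_GS − V_TN = 1.6 − 0.81 = 0.79 V.
Since V_DS = 0.251 V < V_ov = 0.79 V, the device is in the triode region.
I_D = k_n [V_ov · V_DS − ½ V_DS²] = 4.59 × [0.79 × 0.251 − 0.5 × 0.251²] = 0.766 mA.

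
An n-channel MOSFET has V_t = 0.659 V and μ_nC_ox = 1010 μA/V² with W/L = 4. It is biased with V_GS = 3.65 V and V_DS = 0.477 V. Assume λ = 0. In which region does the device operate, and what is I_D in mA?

Triode; I_D = 5.30 mA

k_n = μ_nC_ox · (W/L) = 4.04 mA/V².
V_ov = V_GS − V_t = 3.65 − 0.659 = 2.99 V.
Since V_DS = 0.477 V < V_ov = 2.99 V, the device is in the triode region.
I_D = k_n [V_ov · V_DS − ½ V_DS²] = 4.04 × [2.99 × 0.477 − 0.5 × 0.477²] = 5.3 mA.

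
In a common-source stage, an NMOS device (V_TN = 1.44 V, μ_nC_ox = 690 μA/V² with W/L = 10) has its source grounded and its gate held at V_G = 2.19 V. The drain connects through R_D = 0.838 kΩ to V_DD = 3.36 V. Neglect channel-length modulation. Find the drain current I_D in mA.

I_D = 1.94 mA

V_GS = V_G = 2.19 V, so V_ov = 2.19 − 1.44 = 0.75 V.
k_n = μ_nC_ox · (W/L) = 6.9 mA/V².
Assume saturation: I_D = ½ k_n V_ov² = 0.5 × 6.9 × 0.75² = 1.94 mA, giving V_DS = V_DD − I_D R_D = 3.36 − 1.94 × 0.838 = 1.73 V.
V_DS = 1.73 V ≥ V_ov = 0.75 V, confirming saturation.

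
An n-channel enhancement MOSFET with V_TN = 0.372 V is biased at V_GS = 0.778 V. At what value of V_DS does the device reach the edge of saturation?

V_DS,sat = 0.406 V

The boundary between triode and saturation is V_DS = V_GS − V_TN = V_ov.
V_ov = 0.778 − 0.372 = 0.406 V.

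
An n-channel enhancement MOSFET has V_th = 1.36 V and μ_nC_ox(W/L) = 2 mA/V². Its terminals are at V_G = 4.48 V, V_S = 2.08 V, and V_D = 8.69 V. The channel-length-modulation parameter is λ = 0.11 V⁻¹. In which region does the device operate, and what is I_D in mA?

V_GS = V_G − V_S = 4.48 − 2.08 = 2.4 V; V_DS = V_D − V_S = 8.69 − 2.08 = 6.61 V.
V_ov = V_GS − V_th = 2.4 − 1.36 = 1.04 V.
Since V_DS = 6.61 V ≥ V_ov = 1.04 V, the device is in saturation.
I_D = ½ k_n V_ov² (1 + λ V_DS) = 0.5 × 2 × 1.04² × (1 + 0.11 × 6.61) = 1.87 mA.

Saturation; I_D = 1.87 mA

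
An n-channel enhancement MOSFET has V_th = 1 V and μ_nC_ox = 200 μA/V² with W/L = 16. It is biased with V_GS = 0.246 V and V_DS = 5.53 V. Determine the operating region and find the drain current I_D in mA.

V_GS = 0.246 V < V_th = 1 V, so the transistor is in cutoff.

Cutoff; I_D = 0 mA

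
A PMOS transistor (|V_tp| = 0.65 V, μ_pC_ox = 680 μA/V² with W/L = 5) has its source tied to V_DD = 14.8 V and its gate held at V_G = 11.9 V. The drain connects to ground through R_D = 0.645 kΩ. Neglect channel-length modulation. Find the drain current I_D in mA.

I_D = 8.61 mA

V_SG = V_DD − V_G = 14.8 − 11.9 = 2.9 V, so V_ov = 2.9 − 0.65 = 2.25 V.
k_p = μ_pC_ox · (W/L) = 3.4 mA/V².
Assume saturation: I_D = ½ k_p V_ov² = 0.5 × 3.4 × 2.25² = 8.61 mA, giving V_SD = V_DD − I_D R_D = 14.8 − 8.61 × 0.645 = 9.25 V.
V_SD = 9.25 V ≥ V_ov = 2.25 V, confirming saturation.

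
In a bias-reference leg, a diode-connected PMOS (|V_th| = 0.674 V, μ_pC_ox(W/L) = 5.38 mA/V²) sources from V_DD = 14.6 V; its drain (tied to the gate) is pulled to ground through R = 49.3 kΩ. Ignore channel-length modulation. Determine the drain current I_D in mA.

I_D = 0.276 mA

With gate tied to drain, V_SG = V_SD ≥ V_SG − |V_th|, so the device is in saturation.
KCL at the drain: ½ k_p (V_SG − |V_th|)² = (V_DD − V_SG)/R.
Let x = V_SG − 0.674. Then 133 x² + x − 13.93 = 0, giving x = 0.32 V (positive root), so V_SG = 0.994 V.
I_D = (V_DD − V_SG)/R = (14.6 − 0.994) / 49.3 = 0.276 mA.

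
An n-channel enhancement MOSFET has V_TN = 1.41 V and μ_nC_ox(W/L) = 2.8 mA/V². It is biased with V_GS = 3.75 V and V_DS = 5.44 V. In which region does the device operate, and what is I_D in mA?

V_ov = V_GS − V_TN = 3.75 − 1.41 = 2.34 V.
Since V_DS = 5.44 V ≥ V_ov = 2.34 V, the device is in saturation.
I_D = ½ k_n V_ov² = 0.5 × 2.8 × 2.34² = 7.67 mA.

Saturation; I_D = 7.67 mA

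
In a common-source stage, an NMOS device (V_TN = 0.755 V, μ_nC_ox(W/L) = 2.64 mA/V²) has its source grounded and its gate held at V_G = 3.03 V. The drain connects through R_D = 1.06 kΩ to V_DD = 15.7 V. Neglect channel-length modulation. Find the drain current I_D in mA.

V_GS = V_G = 3.03 V, so V_ov = 3.03 − 0.755 = 2.27 V.
Assume saturation: I_D = ½ k_n V_ov² = 0.5 × 2.64 × 2.27² = 6.83 mA, giving V_DS = V_DD − I_D R_D = 15.7 − 6.83 × 1.06 = 8.46 V.
V_DS = 8.46 V ≥ V_ov = 2.27 V, confirming saturation.

I_D = 6.83 mA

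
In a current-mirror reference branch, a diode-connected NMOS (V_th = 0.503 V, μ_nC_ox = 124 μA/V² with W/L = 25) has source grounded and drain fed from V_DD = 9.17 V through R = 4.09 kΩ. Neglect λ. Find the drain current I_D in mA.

I_D = 1.85 mA

With gate tied to drain, V_GS = V_DS ≥ V_GS − V_th, so the device is in saturation.
k_n = μ_nC_ox · (W/L) = 3.1 mA/V².
KCL at the drain: ½ k_n (V_GS − V_th)² = (V_DD − V_GS)/R.
Let x = V_GS − 0.503. Then 6.34 x² + x − 8.667 = 0, giving x = 1.09 V (positive root), so V_GS = 1.6 V.
I_D = (V_DD − V_GS)/R = (9.17 − 1.6) / 4.09 = 1.85 mA.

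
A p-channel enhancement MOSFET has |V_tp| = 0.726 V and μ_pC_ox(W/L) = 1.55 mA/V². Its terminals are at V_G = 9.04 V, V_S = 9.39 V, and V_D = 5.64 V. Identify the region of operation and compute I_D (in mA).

Cutoff; I_D = 0 mA

V_SG = V_S − V_G = 9.39 − 9.04 = 0.35 V; V_SD = V_S − V_D = 9.39 − 5.64 = 3.75 V.
V_SG = 0.35 V < |V_tp| = 0.726 V, so the transistor is in cutoff.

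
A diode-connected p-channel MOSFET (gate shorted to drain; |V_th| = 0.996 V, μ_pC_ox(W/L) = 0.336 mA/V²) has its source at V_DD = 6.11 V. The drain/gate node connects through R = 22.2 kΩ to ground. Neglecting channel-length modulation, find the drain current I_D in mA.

With gate tied to drain, V_SG = V_SD ≥ V_SG − |V_th|, so the device is in saturation.
KCL at the drain: ½ k_p (V_SG − |V_th|)² = (V_DD − V_SG)/R.
Let x = V_SG − 0.996. Then 3.73 x² + x − 5.114 = 0, giving x = 1.04 V (positive root), so V_SG = 2.04 V.
I_D = (V_DD − V_SG)/R = (6.11 − 2.04) / 22.2 = 0.183 mA.

I_D = 0.183 mA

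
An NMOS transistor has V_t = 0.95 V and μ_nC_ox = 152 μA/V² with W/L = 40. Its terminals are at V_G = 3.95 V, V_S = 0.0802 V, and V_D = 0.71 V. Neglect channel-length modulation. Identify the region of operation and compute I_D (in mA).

V_GS = V_G − V_S = 3.95 − 0.0802 = 3.87 V; V_DS = V_D − V_S = 0.71 − 0.0802 = 0.63 V.
k_n = μ_nC_ox · (W/L) = 6.08 mA/V².
V_ov = V_GS − V_t = 3.87 − 0.95 = 2.92 V.
Since V_DS = 0.63 V < V_ov = 2.92 V, the device is in the triode region.
I_D = k_n [V_ov · V_DS − ½ V_DS²] = 6.08 × [2.92 × 0.63 − 0.5 × 0.63²] = 9.97 mA.

Triode; I_D = 9.97 mA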